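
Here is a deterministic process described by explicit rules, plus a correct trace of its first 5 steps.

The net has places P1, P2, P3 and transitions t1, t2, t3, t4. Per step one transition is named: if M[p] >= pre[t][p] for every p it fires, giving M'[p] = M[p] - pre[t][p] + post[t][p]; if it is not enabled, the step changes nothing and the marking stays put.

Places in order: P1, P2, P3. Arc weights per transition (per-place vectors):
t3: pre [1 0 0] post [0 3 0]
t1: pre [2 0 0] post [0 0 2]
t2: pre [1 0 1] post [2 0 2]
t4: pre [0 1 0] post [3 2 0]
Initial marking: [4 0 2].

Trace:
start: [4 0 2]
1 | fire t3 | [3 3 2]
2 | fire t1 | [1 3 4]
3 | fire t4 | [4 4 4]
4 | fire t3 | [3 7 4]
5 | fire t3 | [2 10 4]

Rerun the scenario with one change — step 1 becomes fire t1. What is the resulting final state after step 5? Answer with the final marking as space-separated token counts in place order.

0 0 6

(re-executing from step 1 with the substitution; state before step 1: [4 0 2])
1 | fire t1 | [2 0 4]
2 | fire t1 | [0 0 6]
3 | fire t4 | [0 0 6]
4 | fire t3 | [0 0 6]
5 | fire t3 | [0 0 6]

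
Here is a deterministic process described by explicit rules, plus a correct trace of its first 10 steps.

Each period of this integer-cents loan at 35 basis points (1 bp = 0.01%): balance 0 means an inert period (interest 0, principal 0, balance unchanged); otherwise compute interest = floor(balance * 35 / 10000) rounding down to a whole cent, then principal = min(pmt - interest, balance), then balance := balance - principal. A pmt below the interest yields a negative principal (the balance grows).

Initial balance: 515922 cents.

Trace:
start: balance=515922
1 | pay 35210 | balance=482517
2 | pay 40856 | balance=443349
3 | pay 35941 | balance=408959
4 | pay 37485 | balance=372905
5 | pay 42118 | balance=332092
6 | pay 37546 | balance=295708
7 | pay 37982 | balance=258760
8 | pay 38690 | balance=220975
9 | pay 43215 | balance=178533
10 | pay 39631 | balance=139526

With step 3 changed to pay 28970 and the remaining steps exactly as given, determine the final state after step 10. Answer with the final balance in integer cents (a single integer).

146669

(re-executing from step 3 with the substitution; state before step 3: balance=443349)
3 | pay 28970 | balance=415930
4 | pay 37485 | balance=379900
5 | pay 42118 | balance=339111
6 | pay 37546 | balance=302751
7 | pay 37982 | balance=265828
8 | pay 38690 | balance=228068
9 | pay 43215 | balance=185651
10 | pay 39631 | balance=146669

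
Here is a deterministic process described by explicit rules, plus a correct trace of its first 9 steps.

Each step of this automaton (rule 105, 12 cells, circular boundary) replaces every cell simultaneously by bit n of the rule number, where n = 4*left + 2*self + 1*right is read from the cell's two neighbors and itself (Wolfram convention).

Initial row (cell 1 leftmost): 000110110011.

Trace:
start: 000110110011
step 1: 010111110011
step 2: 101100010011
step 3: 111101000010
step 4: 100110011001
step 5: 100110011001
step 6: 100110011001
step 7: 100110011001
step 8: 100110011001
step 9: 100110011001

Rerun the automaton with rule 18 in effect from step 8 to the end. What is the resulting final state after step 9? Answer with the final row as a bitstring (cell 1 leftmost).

(re-executing steps 8..9 under rule 18; state before step 8: 100110011001)
step 8: 011001100110
step 9: 100110011001

100110011001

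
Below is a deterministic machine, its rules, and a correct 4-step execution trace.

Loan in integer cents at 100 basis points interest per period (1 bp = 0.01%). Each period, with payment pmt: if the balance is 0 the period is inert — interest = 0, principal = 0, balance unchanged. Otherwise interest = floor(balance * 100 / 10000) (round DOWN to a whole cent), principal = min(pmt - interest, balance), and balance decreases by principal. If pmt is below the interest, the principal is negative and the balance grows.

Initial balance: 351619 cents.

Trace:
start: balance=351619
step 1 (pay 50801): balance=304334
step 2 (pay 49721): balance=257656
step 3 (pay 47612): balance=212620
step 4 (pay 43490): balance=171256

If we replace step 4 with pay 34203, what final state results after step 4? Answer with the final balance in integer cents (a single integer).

180543

(re-executing from step 4 with the substitution; state before step 4: balance=212620)
step 4 (pay 34203): balance=180543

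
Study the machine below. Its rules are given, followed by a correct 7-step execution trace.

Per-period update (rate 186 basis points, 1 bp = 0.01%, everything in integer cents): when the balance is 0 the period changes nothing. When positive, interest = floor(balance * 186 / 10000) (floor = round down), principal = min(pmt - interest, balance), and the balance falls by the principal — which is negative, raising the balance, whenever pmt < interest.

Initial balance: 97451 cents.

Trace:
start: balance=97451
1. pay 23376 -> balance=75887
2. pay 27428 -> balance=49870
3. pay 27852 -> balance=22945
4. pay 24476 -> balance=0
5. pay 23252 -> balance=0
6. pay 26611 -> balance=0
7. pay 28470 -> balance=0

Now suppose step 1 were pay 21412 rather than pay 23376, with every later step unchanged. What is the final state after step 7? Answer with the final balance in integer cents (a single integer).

(re-executing from step 1 with the substitution; state before step 1: balance=97451)
1. pay 21412 -> balance=77851
2. pay 27428 -> balance=51871
3. pay 27852 -> balance=24983
4. pay 24476 -> balance=971
5. pay 23252 -> balance=0
6. pay 26611 -> balance=0
7. pay 28470 -> balance=0

0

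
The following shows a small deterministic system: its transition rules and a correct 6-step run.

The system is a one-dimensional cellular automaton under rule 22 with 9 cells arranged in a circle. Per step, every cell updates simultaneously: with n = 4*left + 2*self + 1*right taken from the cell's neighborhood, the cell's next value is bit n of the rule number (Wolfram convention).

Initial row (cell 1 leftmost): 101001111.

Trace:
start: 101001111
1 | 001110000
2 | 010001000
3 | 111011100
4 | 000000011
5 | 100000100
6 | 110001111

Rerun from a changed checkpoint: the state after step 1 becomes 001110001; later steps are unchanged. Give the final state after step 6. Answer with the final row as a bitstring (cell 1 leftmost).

state after step 1 := 001110001
2 | 110001011
3 | 001011000
4 | 011000100
5 | 100101110
6 | 111100000

111100000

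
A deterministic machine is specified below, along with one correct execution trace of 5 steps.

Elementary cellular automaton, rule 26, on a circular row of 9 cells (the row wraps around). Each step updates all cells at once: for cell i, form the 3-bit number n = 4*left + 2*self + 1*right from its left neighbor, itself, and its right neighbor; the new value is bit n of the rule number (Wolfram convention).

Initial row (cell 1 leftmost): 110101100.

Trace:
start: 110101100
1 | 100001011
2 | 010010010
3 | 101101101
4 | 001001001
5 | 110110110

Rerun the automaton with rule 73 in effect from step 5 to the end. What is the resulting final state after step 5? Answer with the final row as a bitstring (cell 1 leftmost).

(re-executing step 5 under rule 73; state before step 5: 001001001)
5 | 000000000

000000000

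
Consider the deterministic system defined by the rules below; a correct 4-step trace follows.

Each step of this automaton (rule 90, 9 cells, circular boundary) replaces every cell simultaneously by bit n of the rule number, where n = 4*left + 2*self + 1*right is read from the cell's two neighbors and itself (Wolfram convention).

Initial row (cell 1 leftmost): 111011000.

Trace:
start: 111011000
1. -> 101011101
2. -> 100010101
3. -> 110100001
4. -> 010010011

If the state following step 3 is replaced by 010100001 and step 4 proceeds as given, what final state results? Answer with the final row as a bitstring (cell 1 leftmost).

state after step 3 := 010100001
4. -> 000010010

000010010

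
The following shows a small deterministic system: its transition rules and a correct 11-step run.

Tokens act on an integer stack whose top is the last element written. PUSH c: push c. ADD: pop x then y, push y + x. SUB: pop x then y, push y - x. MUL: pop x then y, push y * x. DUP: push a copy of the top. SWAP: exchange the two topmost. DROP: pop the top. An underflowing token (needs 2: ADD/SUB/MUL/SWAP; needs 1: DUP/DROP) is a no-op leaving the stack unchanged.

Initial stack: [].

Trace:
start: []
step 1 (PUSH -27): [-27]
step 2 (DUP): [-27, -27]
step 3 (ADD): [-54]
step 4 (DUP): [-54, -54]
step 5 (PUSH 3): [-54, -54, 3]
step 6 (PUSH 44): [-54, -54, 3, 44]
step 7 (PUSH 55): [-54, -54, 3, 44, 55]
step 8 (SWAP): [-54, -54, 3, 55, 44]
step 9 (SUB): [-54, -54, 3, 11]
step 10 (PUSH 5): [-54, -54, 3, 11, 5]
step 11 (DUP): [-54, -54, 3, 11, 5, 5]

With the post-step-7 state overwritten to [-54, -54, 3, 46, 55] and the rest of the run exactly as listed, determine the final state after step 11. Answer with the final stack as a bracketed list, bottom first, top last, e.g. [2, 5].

[-54, -54, 3, 9, 5, 5]

state after step 7 := [-54, -54, 3, 46, 55]
step 8 (SWAP): [-54, -54, 3, 55, 46]
step 9 (SUB): [-54, -54, 3, 9]
step 10 (PUSH 5): [-54, -54, 3, 9, 5]
step 11 (DUP): [-54, -54, 3, 9, 5, 5]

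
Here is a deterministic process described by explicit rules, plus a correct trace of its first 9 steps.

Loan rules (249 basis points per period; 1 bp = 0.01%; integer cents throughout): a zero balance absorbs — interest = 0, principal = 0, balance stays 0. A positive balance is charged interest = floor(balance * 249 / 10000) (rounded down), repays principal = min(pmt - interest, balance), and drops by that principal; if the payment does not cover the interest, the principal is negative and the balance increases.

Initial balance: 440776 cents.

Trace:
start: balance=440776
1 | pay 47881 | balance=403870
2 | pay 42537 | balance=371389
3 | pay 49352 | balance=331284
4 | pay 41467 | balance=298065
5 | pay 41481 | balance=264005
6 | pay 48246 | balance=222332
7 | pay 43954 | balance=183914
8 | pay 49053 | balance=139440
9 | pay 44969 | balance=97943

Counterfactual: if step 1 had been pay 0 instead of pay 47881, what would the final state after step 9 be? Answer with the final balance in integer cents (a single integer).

(re-executing from step 1 with the substitution; state before step 1: balance=440776)
1 | pay 0 | balance=451751
2 | pay 42537 | balance=420462
3 | pay 49352 | balance=381579
4 | pay 41467 | balance=349613
5 | pay 41481 | balance=316837
6 | pay 48246 | balance=276480
7 | pay 43954 | balance=239410
8 | pay 49053 | balance=196318
9 | pay 44969 | balance=156237

156237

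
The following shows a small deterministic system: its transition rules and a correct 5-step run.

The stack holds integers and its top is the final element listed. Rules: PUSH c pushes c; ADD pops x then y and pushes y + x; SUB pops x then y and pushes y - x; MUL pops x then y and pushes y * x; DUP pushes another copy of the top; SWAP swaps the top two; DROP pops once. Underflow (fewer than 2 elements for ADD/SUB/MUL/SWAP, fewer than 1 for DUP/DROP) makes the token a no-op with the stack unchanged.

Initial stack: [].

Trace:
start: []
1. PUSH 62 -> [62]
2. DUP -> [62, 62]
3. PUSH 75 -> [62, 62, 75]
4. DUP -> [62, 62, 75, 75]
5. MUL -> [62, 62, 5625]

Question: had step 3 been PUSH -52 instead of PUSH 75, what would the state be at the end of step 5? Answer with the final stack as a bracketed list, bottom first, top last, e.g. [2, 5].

(re-executing from step 3 with the substitution; state before step 3: [62, 62])
3. PUSH -52 -> [62, 62, -52]
4. DUP -> [62, 62, -52, -52]
5. MUL -> [62, 62, 2704]

[62, 62, 2704]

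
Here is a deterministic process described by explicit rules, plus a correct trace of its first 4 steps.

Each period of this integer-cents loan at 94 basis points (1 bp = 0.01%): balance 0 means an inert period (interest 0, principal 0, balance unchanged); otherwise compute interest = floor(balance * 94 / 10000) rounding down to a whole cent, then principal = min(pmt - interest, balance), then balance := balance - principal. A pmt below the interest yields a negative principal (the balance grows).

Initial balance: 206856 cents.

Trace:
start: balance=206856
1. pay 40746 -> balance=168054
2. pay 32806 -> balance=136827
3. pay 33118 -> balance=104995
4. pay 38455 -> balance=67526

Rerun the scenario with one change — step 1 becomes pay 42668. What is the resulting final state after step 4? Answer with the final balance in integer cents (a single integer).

(re-executing from step 1 with the substitution; state before step 1: balance=206856)
1. pay 42668 -> balance=166132
2. pay 32806 -> balance=134887
3. pay 33118 -> balance=103036
4. pay 38455 -> balance=65549

65549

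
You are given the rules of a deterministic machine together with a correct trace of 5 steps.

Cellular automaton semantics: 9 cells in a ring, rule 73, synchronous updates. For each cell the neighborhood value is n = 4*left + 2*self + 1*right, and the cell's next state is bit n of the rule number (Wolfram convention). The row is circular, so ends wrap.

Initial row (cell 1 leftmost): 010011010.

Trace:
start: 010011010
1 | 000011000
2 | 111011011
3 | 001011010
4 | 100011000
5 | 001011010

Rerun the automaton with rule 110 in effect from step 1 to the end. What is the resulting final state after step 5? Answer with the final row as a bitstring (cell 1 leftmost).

011111010

(re-executing steps 1..5 under rule 110; state before step 1: 010011010)
1 | 110111110
2 | 111100011
3 | 000100110
4 | 001101110
5 | 011111010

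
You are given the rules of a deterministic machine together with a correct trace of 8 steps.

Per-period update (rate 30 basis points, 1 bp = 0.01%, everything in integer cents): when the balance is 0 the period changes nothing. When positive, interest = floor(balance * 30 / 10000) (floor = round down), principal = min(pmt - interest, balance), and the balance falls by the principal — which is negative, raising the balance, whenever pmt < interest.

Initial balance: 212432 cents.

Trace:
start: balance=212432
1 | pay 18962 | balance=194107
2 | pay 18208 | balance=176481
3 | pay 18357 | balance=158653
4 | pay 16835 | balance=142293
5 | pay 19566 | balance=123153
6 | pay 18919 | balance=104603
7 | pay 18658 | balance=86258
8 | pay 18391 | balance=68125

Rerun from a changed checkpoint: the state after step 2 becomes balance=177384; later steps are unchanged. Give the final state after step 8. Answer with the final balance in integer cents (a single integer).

69046

state after step 2 := balance=177384
3 | pay 18357 | balance=159559
4 | pay 16835 | balance=143202
5 | pay 19566 | balance=124065
6 | pay 18919 | balance=105518
7 | pay 18658 | balance=87176
8 | pay 18391 | balance=69046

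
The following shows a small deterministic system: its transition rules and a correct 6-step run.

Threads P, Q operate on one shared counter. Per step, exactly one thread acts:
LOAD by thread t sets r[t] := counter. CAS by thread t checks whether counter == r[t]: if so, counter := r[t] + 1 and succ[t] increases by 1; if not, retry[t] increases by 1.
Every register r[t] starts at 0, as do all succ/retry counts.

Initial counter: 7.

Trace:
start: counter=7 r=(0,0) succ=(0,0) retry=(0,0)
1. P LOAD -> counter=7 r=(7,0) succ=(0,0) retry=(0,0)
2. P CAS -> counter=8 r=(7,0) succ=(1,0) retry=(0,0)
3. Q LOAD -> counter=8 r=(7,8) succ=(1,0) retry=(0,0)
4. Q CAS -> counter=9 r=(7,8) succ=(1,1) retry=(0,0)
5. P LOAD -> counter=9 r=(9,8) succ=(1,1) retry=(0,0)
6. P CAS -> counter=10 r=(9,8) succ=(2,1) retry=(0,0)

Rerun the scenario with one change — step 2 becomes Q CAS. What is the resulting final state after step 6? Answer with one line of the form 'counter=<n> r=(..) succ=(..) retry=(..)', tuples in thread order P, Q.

(re-executing from step 2 with the substitution; state before step 2: counter=7 r=(7,0) succ=(0,0) retry=(0,0))
2. Q CAS -> counter=7 r=(7,0) succ=(0,0) retry=(0,1)
3. Q LOAD -> counter=7 r=(7,7) succ=(0,0) retry=(0,1)
4. Q CAS -> counter=8 r=(7,7) succ=(0,1) retry=(0,1)
5. P LOAD -> counter=8 r=(8,7) succ=(0,1) retry=(0,1)
6. P CAS -> counter=9 r=(8,7) succ=(1,1) retry=(0,1)

counter=9 r=(8,7) succ=(1,1) retry=(0,1)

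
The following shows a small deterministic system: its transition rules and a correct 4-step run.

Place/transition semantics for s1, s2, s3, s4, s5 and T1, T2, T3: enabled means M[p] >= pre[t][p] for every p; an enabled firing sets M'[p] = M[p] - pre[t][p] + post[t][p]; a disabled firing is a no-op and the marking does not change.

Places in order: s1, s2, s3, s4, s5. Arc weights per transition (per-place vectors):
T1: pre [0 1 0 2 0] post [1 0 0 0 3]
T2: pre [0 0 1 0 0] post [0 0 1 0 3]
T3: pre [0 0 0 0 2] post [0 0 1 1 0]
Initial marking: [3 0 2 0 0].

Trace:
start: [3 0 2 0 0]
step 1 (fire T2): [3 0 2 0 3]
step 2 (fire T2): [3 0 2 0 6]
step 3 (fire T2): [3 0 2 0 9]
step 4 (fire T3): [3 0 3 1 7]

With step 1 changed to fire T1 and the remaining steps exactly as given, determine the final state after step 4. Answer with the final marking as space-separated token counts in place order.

3 0 3 1 4

(re-executing from step 1 with the substitution; state before step 1: [3 0 2 0 0])
step 1 (fire T1): [3 0 2 0 0]
step 2 (fire T2): [3 0 2 0 3]
step 3 (fire T2): [3 0 2 0 6]
step 4 (fire T3): [3 0 3 1 4]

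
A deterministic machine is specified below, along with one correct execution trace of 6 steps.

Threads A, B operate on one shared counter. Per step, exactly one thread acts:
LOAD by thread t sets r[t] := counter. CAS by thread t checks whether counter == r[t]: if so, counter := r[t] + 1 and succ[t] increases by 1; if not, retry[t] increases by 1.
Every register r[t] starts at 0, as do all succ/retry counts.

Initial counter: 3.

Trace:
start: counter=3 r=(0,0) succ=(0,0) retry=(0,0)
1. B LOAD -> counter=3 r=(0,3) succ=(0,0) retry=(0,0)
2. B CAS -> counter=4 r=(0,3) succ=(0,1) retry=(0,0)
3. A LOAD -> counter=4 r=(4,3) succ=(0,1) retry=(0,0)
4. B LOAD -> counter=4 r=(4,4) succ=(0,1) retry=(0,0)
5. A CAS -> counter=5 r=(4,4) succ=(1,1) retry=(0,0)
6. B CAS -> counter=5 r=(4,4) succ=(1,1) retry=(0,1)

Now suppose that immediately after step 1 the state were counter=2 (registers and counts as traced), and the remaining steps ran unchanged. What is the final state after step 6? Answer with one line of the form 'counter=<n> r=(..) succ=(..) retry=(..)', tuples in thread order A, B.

state after step 1 := counter=2 r=(0,3) succ=(0,0) retry=(0,0)
2. B CAS -> counter=2 r=(0,3) succ=(0,0) retry=(0,1)
3. A LOAD -> counter=2 r=(2,3) succ=(0,0) retry=(0,1)
4. B LOAD -> counter=2 r=(2,2) succ=(0,0) retry=(0,1)
5. A CAS -> counter=3 r=(2,2) succ=(1,0) retry=(0,1)
6. B CAS -> counter=3 r=(2,2) succ=(1,0) retry=(0,2)

counter=3 r=(2,2) succ=(1,0) retry=(0,2)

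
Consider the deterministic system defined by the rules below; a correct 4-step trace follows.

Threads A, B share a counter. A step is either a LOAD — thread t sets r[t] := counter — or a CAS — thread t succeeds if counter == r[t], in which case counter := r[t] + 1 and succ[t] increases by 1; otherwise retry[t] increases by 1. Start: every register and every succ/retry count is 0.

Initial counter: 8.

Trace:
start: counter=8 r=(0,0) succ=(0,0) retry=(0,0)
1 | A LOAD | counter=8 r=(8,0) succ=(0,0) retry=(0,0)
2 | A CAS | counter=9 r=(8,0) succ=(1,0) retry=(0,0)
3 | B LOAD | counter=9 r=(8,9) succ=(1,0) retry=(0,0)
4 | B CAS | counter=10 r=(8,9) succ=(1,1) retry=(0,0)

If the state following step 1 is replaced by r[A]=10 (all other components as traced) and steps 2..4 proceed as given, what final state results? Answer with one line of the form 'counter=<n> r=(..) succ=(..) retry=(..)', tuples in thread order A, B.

state after step 1 := counter=8 r=(10,0) succ=(0,0) retry=(0,0)
2 | A CAS | counter=8 r=(10,0) succ=(0,0) retry=(1,0)
3 | B LOAD | counter=8 r=(10,8) succ=(0,0) retry=(1,0)
4 | B CAS | counter=9 r=(10,8) succ=(0,1) retry=(1,0)

counter=9 r=(10,8) succ=(0,1) retry=(1,0)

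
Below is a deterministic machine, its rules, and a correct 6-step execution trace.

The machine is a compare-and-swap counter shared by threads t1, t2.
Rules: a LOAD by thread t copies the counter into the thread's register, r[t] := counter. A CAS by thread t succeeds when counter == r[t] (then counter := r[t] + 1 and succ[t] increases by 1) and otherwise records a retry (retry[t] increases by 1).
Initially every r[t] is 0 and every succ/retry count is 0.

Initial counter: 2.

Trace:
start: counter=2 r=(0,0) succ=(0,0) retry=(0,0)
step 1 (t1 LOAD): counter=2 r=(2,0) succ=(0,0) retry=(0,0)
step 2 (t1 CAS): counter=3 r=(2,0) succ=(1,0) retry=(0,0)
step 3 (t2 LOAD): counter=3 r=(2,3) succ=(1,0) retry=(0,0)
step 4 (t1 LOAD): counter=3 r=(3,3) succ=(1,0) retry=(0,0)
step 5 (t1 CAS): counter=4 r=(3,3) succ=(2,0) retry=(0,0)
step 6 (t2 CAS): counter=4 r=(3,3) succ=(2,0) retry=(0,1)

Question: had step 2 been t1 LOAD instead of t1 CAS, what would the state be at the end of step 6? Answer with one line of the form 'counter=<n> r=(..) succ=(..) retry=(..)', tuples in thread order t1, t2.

(re-executing from step 2 with the substitution; state before step 2: counter=2 r=(2,0) succ=(0,0) retry=(0,0))
step 2 (t1 LOAD): counter=2 r=(2,0) succ=(0,0) retry=(0,0)
step 3 (t2 LOAD): counter=2 r=(2,2) succ=(0,0) retry=(0,0)
step 4 (t1 LOAD): counter=2 r=(2,2) succ=(0,0) retry=(0,0)
step 5 (t1 CAS): counter=3 r=(2,2) succ=(1,0) retry=(0,0)
step 6 (t2 CAS): counter=3 r=(2,2) succ=(1,0) retry=(0,1)

counter=3 r=(2,2) succ=(1,0) retry=(0,1)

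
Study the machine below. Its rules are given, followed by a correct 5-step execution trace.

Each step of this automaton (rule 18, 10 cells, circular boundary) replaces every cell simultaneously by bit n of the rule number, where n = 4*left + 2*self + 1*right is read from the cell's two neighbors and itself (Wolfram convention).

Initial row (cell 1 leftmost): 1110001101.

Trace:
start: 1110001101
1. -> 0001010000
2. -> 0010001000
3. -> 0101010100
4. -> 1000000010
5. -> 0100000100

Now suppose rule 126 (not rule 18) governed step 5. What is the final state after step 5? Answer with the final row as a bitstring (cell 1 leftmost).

1100000111

(re-executing step 5 under rule 126; state before step 5: 1000000010)
5. -> 1100000111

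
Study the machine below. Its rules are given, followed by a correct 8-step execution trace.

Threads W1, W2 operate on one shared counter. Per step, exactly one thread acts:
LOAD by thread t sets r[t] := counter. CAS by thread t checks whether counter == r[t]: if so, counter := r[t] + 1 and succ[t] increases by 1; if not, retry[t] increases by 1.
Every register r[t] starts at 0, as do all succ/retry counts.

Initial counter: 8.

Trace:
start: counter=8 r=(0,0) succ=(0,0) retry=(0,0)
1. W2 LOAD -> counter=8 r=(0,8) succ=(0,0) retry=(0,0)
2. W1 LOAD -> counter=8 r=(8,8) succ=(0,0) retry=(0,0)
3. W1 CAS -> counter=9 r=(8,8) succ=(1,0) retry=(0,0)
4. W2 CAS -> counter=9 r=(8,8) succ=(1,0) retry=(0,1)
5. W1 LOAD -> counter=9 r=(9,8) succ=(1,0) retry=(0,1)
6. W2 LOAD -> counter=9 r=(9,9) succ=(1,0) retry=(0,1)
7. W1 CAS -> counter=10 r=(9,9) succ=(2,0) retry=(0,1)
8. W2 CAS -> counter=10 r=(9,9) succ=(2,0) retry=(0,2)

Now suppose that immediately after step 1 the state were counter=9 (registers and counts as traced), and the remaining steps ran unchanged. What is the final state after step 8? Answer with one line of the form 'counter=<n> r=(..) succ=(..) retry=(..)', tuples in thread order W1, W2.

counter=11 r=(10,10) succ=(2,0) retry=(0,2)

state after step 1 := counter=9 r=(0,8) succ=(0,0) retry=(0,0)
2. W1 LOAD -> counter=9 r=(9,8) succ=(0,0) retry=(0,0)
3. W1 CAS -> counter=10 r=(9,8) succ=(1,0) retry=(0,0)
4. W2 CAS -> counter=10 r=(9,8) succ=(1,0) retry=(0,1)
5. W1 LOAD -> counter=10 r=(10,8) succ=(1,0) retry=(0,1)
6. W2 LOAD -> counter=10 r=(10,10) succ=(1,0) retry=(0,1)
7. W1 CAS -> counter=11 r=(10,10) succ=(2,0) retry=(0,1)
8. W2 CAS -> counter=11 r=(10,10) succ=(2,0) retry=(0,2)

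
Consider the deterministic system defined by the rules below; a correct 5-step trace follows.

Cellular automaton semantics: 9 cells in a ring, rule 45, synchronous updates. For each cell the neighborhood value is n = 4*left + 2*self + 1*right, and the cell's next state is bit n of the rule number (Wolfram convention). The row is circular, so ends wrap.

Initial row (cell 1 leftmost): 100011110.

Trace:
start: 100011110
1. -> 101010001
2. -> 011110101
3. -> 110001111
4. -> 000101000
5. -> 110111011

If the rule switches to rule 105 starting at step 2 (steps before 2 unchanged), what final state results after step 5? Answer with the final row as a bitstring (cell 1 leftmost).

(re-executing steps 2..5 under rule 105; state before step 2: 101010001)
2. -> 110100101
3. -> 011000011
4. -> 111011011
5. -> 001111110

001111110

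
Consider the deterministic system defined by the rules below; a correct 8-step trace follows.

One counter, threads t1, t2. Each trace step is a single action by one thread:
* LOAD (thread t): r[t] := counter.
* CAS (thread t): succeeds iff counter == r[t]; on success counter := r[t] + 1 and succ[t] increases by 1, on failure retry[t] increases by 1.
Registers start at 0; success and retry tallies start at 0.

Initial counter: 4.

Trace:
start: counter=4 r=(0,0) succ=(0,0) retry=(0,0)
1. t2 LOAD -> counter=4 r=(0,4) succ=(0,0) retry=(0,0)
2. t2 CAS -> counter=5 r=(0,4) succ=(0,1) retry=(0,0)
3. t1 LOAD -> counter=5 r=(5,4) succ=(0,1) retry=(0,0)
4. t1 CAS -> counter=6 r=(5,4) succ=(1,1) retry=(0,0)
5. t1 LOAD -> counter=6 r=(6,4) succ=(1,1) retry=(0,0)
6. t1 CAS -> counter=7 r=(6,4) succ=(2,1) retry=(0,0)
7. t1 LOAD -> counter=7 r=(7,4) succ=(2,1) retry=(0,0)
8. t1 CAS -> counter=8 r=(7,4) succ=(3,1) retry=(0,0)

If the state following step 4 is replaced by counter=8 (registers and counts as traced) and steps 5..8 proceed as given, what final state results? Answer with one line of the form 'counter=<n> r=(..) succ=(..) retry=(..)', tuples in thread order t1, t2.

state after step 4 := counter=8 r=(5,4) succ=(1,1) retry=(0,0)
5. t1 LOAD -> counter=8 r=(8,4) succ=(1,1) retry=(0,0)
6. t1 CAS -> counter=9 r=(8,4) succ=(2,1) retry=(0,0)
7. t1 LOAD -> counter=9 r=(9,4) succ=(2,1) retry=(0,0)
8. t1 CAS -> counter=10 r=(9,4) succ=(3,1) retry=(0,0)

counter=10 r=(9,4) succ=(3,1) retry=(0,0)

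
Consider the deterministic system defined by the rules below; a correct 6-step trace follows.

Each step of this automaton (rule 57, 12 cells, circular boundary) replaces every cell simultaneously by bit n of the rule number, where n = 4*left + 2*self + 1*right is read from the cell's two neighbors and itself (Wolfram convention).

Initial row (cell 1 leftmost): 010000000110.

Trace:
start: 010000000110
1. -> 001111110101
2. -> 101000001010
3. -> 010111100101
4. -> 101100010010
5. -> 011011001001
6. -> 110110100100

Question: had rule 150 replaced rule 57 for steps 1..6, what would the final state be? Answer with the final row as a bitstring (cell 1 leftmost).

(re-executing steps 1..6 under rule 150; state before step 1: 010000000110)
1. -> 111000001001
2. -> 110100011110
3. -> 000110101100
4. -> 001000100010
5. -> 011101110111
6. -> 001000100010

001000100010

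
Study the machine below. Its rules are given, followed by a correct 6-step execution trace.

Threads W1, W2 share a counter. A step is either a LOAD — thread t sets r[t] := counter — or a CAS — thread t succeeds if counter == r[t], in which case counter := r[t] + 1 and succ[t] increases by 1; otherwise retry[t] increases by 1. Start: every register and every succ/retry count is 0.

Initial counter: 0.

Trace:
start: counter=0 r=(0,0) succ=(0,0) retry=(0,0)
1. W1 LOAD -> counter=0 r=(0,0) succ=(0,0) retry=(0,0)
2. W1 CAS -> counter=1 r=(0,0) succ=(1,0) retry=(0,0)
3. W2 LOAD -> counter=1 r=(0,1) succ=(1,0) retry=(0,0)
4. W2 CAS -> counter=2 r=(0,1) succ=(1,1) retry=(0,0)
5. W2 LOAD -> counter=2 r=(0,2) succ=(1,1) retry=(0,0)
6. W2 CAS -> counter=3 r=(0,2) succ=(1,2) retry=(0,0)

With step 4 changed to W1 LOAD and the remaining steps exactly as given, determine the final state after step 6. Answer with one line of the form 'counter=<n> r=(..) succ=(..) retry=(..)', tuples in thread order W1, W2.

(re-executing from step 4 with the substitution; state before step 4: counter=1 r=(0,1) succ=(1,0) retry=(0,0))
4. W1 LOAD -> counter=1 r=(1,1) succ=(1,0) retry=(0,0)
5. W2 LOAD -> counter=1 r=(1,1) succ=(1,0) retry=(0,0)
6. W2 CAS -> counter=2 r=(1,1) succ=(1,1) retry=(0,0)

counter=2 r=(1,1) succ=(1,1) retry=(0,0)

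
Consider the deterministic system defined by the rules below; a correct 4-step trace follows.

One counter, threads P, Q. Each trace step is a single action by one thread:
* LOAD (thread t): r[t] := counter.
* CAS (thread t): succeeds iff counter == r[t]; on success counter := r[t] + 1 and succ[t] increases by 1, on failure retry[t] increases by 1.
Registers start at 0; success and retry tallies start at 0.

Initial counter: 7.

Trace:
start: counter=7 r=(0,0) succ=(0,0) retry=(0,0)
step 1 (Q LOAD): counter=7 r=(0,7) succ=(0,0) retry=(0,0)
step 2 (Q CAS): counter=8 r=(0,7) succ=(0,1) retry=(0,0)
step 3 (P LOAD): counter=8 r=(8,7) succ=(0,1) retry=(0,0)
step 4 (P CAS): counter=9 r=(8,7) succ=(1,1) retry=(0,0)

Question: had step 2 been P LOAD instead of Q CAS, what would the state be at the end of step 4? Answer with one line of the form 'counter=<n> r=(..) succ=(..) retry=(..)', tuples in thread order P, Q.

(re-executing from step 2 with the substitution; state before step 2: counter=7 r=(0,7) succ=(0,0) retry=(0,0))
step 2 (P LOAD): counter=7 r=(7,7) succ=(0,0) retry=(0,0)
step 3 (P LOAD): counter=7 r=(7,7) succ=(0,0) retry=(0,0)
step 4 (P CAS): counter=8 r=(7,7) succ=(1,0) retry=(0,0)

counter=8 r=(7,7) succ=(1,0) retry=(0,0)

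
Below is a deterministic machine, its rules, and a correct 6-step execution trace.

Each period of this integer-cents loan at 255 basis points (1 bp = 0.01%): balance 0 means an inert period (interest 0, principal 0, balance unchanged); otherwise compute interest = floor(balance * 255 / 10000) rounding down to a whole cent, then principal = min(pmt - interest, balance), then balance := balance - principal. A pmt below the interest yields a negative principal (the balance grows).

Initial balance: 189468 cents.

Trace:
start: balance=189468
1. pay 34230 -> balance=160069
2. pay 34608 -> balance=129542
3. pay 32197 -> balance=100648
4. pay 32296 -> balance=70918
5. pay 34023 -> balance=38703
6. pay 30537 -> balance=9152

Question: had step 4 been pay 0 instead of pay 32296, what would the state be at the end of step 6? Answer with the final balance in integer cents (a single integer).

43116

(re-executing from step 4 with the substitution; state before step 4: balance=100648)
4. pay 0 -> balance=103214
5. pay 34023 -> balance=71822
6. pay 30537 -> balance=43116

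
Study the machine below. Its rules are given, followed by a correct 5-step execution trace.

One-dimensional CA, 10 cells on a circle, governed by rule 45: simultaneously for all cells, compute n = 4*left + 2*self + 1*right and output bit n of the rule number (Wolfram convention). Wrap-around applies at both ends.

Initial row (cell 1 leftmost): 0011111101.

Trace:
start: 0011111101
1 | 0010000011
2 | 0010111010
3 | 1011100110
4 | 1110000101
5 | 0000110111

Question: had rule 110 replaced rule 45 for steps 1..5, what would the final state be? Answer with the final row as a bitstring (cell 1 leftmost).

(re-executing steps 1..5 under rule 110; state before step 1: 0011111101)
1 | 0110000111
2 | 1110001101
3 | 0010011111
4 | 0110110001
5 | 1111110011

1111110011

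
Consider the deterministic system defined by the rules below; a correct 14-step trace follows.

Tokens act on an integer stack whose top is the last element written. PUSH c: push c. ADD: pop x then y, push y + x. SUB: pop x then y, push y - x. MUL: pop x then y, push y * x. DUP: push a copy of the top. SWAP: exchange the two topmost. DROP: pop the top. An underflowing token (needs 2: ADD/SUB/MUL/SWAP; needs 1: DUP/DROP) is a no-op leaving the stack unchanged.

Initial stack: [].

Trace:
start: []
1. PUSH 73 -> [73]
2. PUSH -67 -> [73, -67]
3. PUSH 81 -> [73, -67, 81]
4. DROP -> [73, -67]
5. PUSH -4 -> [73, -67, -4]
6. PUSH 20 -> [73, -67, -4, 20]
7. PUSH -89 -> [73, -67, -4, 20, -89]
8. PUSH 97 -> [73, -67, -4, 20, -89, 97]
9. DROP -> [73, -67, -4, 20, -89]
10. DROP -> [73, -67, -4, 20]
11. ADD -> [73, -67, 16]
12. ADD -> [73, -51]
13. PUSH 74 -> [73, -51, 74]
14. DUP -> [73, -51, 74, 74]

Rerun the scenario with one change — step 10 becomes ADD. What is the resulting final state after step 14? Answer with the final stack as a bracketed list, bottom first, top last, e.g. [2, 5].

[73, -140, 74, 74]

(re-executing from step 10 with the substitution; state before step 10: [73, -67, -4, 20, -89])
10. ADD -> [73, -67, -4, -69]
11. ADD -> [73, -67, -73]
12. ADD -> [73, -140]
13. PUSH 74 -> [73, -140, 74]
14. DUP -> [73, -140, 74, 74]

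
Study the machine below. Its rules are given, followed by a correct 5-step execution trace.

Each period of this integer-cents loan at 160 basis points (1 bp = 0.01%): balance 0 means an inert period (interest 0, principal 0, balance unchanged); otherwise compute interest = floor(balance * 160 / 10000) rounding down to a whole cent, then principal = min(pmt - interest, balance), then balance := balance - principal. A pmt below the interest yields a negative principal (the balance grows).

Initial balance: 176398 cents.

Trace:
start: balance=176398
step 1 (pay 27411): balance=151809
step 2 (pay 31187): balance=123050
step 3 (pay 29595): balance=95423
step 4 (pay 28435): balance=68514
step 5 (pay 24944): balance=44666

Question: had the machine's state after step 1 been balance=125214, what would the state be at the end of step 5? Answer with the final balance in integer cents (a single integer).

16328

state after step 1 := balance=125214
step 2 (pay 31187): balance=96030
step 3 (pay 29595): balance=67971
step 4 (pay 28435): balance=40623
step 5 (pay 24944): balance=16328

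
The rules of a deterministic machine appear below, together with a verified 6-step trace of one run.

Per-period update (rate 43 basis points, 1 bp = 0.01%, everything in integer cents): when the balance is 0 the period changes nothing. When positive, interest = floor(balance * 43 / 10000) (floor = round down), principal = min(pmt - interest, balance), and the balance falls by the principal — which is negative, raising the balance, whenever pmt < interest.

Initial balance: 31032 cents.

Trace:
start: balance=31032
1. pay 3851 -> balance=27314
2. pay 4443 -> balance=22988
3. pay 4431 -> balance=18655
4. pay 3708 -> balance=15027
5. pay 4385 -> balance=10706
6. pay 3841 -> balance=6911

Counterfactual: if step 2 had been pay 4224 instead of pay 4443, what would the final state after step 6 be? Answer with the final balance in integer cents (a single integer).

(re-executing from step 2 with the substitution; state before step 2: balance=27314)
2. pay 4224 -> balance=23207
3. pay 4431 -> balance=18875
4. pay 3708 -> balance=15248
5. pay 4385 -> balance=10928
6. pay 3841 -> balance=7133

7133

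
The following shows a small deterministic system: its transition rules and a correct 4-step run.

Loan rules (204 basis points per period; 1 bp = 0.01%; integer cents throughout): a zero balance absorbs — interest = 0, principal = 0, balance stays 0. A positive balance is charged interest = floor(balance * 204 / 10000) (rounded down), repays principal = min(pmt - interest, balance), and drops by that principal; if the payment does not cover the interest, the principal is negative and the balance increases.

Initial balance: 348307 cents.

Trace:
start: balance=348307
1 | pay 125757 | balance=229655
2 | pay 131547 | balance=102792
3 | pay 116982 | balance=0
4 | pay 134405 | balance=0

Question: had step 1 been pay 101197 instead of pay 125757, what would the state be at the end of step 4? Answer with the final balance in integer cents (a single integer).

(re-executing from step 1 with the substitution; state before step 1: balance=348307)
1 | pay 101197 | balance=254215
2 | pay 131547 | balance=127853
3 | pay 116982 | balance=13479
4 | pay 134405 | balance=0

0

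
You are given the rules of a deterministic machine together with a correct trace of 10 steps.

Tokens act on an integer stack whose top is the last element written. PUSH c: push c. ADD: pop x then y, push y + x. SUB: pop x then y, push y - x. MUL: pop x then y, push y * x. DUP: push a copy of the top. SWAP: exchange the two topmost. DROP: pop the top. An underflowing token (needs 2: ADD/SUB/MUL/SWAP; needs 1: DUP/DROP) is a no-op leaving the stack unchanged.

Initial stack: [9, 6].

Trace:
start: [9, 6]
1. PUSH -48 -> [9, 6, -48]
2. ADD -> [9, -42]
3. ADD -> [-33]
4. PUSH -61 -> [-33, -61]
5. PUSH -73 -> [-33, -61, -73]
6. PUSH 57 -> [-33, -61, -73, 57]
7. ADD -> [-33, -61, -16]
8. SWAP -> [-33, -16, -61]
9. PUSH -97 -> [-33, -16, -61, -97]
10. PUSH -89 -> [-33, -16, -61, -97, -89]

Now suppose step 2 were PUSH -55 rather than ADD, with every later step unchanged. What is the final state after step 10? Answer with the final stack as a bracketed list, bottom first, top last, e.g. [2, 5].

(re-executing from step 2 with the substitution; state before step 2: [9, 6, -48])
2. PUSH -55 -> [9, 6, -48, -55]
3. ADD -> [9, 6, -103]
4. PUSH -61 -> [9, 6, -103, -61]
5. PUSH -73 -> [9, 6, -103, -61, -73]
6. PUSH 57 -> [9, 6, -103, -61, -73, 57]
7. ADD -> [9, 6, -103, -61, -16]
8. SWAP -> [9, 6, -103, -16, -61]
9. PUSH -97 -> [9, 6, -103, -16, -61, -97]
10. PUSH -89 -> [9, 6, -103, -16, -61, -97, -89]

[9, 6, -103, -16, -61, -97, -89]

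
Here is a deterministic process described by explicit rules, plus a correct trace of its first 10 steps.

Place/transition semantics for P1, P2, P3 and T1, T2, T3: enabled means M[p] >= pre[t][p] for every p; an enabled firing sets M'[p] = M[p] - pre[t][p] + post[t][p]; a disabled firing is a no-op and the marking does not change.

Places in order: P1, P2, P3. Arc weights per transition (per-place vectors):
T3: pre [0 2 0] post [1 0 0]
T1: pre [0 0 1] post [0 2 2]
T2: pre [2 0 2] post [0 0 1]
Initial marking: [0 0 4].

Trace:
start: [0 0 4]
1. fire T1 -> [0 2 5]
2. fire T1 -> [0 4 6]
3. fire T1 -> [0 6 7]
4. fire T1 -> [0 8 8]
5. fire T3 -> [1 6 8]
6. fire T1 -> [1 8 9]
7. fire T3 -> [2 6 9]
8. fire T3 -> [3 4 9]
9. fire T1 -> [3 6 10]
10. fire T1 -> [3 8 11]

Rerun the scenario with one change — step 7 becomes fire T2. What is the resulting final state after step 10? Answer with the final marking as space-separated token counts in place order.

(re-executing from step 7 with the substitution; state before step 7: [1 8 9])
7. fire T2 -> [1 8 9]
8. fire T3 -> [2 6 9]
9. fire T1 -> [2 8 10]
10. fire T1 -> [2 10 11]

2 10 11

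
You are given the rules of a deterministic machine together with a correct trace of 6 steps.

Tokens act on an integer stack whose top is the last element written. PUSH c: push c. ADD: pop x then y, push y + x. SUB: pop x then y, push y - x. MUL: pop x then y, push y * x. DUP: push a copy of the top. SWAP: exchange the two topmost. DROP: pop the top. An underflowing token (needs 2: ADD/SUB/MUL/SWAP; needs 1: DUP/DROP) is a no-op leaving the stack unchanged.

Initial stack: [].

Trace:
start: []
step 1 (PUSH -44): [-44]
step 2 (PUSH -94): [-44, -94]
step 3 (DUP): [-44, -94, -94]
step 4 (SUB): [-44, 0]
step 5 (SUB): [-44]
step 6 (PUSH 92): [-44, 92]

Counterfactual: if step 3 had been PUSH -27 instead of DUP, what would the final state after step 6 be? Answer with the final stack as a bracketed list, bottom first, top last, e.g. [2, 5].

(re-executing from step 3 with the substitution; state before step 3: [-44, -94])
step 3 (PUSH -27): [-44, -94, -27]
step 4 (SUB): [-44, -67]
step 5 (SUB): [23]
step 6 (PUSH 92): [23, 92]

[23, 92]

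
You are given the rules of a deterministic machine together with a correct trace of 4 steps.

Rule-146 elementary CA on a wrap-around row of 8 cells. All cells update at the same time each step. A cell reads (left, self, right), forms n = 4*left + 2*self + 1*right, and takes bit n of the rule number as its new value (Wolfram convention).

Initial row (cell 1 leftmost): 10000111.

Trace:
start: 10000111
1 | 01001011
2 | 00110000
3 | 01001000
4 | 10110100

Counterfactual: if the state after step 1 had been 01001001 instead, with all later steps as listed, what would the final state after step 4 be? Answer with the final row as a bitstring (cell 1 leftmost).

state after step 1 := 01001001
2 | 00110110
3 | 01000001
4 | 00100010

00100010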